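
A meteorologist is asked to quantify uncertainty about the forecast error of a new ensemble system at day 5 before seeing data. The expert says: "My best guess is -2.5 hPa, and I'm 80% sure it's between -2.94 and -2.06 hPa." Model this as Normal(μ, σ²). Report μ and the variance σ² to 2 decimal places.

μ = -2.50, σ² = 0.12

A symmetric 80% interval runs μ ± z·σ with z = 1.282.
Half-width = 0.44, so σ = 0.44/1.282 = 0.343 and σ² = 0.12.
μ is the stated best guess, -2.50.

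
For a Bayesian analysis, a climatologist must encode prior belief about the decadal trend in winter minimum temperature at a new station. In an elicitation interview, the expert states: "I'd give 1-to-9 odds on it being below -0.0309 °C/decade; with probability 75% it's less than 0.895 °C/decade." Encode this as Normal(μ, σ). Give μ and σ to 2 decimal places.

μ = 0.58, σ = 0.47

The p-quantile of Normal(μ,σ) is μ + z_p·σ, with z_{0.1} = -1.282 and z_{0.75} = 0.6745.
Eliminate σ: μ = (z₂·x₁ − z₁·x₂)/(z₂ − z₁) = (0.6745·-0.0309 − (-1.282)·0.895)/1.956 = 0.58.
Then σ = (x₂ − x₁)/(z₂ − z₁) = (0.895 − -0.0309)/1.956 = 0.47.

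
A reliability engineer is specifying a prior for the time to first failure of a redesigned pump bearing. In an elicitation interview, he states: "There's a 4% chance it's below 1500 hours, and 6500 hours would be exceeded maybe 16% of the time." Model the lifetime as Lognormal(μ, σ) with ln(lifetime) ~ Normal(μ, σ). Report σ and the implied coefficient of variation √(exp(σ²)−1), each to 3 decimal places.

σ ≈ 0.534, CV ≈ 0.575

If T ~ Lognormal(μ,σ) then ln T ~ Normal(μ,σ), so the p-quantile of ln T is μ + z_p·σ.
ln(1500) = 7.313 and ln(6500) = 8.78; z_{0.04} = -1.751, z_{0.84} = 0.9945.
σ = (8.78 − 7.313)/(0.9945 − (-1.751)) = 0.534.
μ = 7.313 − (-1.751)·0.534 = 8.248.
CV = √(exp(σ²)−1) = √(exp(0.2853)−1) = 0.575.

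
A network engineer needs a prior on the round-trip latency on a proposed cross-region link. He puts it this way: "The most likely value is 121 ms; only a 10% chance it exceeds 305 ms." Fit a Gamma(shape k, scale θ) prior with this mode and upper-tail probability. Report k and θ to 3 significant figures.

k ≈ 3.25, θ ≈ 53.9

Gamma(k,θ) with k>1 has mode (k−1)θ, so θ = 121/(k−1).
Need P(X < 305) = 0.9 with θ tied to k this way. Start at k = 2, θ = 121: P(X<305) ≈ 0.717.
Too low — raise k to concentrate. Iterating converges to k ≈ 3.25.
Then θ = 121/(3.25−1) ≈ 53.9.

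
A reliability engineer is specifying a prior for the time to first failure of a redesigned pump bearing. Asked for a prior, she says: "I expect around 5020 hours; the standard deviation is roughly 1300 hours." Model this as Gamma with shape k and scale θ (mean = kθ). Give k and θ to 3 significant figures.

For Gamma(k, scale θ): mean = kθ, variance = kθ², so CV = 1/√k.
CV = SD/mean = 1300/5020 = 0.259, hence k = 1/CV² = 14.9.
Then θ = mean/k = 5020/14.9 = 337.

k ≈ 14.9, θ ≈ 337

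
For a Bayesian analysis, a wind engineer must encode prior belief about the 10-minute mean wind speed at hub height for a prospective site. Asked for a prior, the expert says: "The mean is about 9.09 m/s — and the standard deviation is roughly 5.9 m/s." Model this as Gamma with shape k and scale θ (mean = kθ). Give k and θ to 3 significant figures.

For Gamma(k, scale θ): mean = kθ, variance = kθ², so CV = 1/√k.
CV = SD/mean = 5.9/9.09 = 0.6491, hence k = 1/CV² = 2.37.
Then θ = mean/k = 9.09/2.37 = 3.83.

k ≈ 2.37, θ ≈ 3.83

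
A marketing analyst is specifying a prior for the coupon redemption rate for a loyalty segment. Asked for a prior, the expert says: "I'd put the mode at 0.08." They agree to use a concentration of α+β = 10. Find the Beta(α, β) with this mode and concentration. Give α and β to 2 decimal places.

α = 1.64, β = 8.36

For α,β > 1 the Beta mode is (α−1)/(α+β−2). With α+β = 10, the mode is (α−1)/8.
Set (α−1)/8 = 0.08 → α = 1 + 0.08·8 = 1.64.
β = 10 − α = 8.36.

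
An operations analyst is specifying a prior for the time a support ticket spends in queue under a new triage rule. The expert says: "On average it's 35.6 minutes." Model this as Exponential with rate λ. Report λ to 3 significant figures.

Exponential mean = 1/λ, so λ = 1/35.6 = 0.0281.

λ ≈ 0.0281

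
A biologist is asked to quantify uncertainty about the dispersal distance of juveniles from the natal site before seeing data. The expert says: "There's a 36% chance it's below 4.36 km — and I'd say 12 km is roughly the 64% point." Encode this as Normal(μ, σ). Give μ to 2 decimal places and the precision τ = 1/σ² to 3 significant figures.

μ = 8.18, τ = 0.00881

For Normal(μ,σ), the p-quantile is μ + z_p·σ. Here z_{0.36} = -0.3585, z_{0.64} = 0.3585.
So 4.36 = μ − 0.3585σ and 12 = μ + 0.3585σ.
Subtracting: σ = (12 − 4.36)/(0.3585 − (-0.3585)) = 10.66.
Then μ = 4.36 − (-0.3585)·10.66 = 8.18.
Precision τ = 1/σ² = 1/10.66² = 0.00881.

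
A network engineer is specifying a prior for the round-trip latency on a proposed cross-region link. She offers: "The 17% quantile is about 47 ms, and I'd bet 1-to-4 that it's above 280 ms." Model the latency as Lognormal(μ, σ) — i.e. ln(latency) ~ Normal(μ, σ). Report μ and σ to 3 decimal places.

μ ≈ 4.798, σ ≈ 0.994

If T ~ Lognormal(μ,σ) then ln T ~ Normal(μ,σ), so the p-quantile of ln T is μ + z_p·σ.
ln(47) = 3.85 and ln(280) = 5.635; z_{0.17} = -0.9542, z_{0.8} = 0.8416.
σ = (5.635 − 3.85)/(0.8416 − (-0.9542)) = 0.994.
μ = 3.85 − (-0.9542)·0.994 = 4.798.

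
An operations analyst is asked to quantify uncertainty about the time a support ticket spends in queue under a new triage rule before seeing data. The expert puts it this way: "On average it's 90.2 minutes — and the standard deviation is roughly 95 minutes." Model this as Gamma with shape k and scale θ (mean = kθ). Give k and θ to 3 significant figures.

k ≈ 0.902, θ ≈ 100

For Gamma(k, scale θ): mean = kθ, variance = kθ², so CV = 1/√k.
CV = SD/mean = 95/90.2 = 1.053, hence k = 1/CV² = 0.902.
Then θ = mean/k = 90.2/0.902 = 100.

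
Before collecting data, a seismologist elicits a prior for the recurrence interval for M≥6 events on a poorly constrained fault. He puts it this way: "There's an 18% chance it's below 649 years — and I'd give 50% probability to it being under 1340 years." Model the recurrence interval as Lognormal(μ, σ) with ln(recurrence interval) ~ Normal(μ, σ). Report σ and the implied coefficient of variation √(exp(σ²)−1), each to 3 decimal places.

If T ~ Lognormal(μ,σ) then ln T ~ Normal(μ,σ), so the p-quantile of ln T is μ + z_p·σ.
ln(649) = 6.475 and ln(1340) = 7.2; z_{0.18} = -0.9154, z_{0.5} = 0.
σ = (7.2 − 6.475)/(0 − (-0.9154)) = 0.792.
μ = 6.475 − (-0.9154)·0.792 = 7.200.
CV = √(exp(σ²)−1) = √(exp(0.6273)−1) = 0.934.

σ ≈ 0.792, CV ≈ 0.934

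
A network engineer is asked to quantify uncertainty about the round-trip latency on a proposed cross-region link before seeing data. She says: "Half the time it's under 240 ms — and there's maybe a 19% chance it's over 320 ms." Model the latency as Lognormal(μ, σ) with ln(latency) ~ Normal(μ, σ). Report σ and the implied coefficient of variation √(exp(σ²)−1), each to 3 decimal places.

σ ≈ 0.328, CV ≈ 0.337

If T ~ Lognormal(μ,σ) then ln T ~ Normal(μ,σ), so the p-quantile of ln T is μ + z_p·σ.
ln(240) = 5.481 and ln(320) = 5.768; z_{0.5} = 0, z_{0.81} = 0.8779.
σ = (5.768 − 5.481)/(0.8779 − (0)) = 0.328.
μ = 5.481 − (0)·0.328 = 5.481.
CV = √(exp(σ²)−1) = √(exp(0.1074)−1) = 0.337.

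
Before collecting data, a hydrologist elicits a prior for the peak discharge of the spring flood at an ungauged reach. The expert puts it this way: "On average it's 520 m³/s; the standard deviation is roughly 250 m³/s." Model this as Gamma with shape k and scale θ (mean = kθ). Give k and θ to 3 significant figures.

For Gamma(k, scale θ): mean = kθ, variance = kθ², so CV = 1/√k.
CV = SD/mean = 250/520 = 0.4808, hence k = 1/CV² = 4.33.
Then θ = mean/k = 520/4.33 = 120.

k ≈ 4.33, θ ≈ 120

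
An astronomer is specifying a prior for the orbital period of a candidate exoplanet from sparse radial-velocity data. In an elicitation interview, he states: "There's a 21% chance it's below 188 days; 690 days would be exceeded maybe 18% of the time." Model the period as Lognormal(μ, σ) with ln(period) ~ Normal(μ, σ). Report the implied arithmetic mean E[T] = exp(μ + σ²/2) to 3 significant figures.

If T ~ Lognormal(μ,σ) then ln T ~ Normal(μ,σ), so the p-quantile of ln T is μ + z_p·σ.
ln(188) = 5.236 and ln(690) = 6.537; z_{0.21} = -0.8064, z_{0.82} = 0.9154.
σ = (6.537 − 5.236)/(0.9154 − (-0.8064)) = 0.755.
μ = 5.236 − (-0.8064)·0.755 = 5.845.
E[T] = exp(μ + σ²/2) = exp(5.845 + 0.2851) = 460 days.

E[T] ≈ 460 days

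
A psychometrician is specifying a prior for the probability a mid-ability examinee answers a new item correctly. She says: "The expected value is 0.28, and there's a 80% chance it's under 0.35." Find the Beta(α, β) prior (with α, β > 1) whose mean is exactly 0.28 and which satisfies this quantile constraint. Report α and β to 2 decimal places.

α ≈ 7.77, β ≈ 19.98

With mean 0.28 fixed, write α = 0.28s, β = 0.72s where s = α+β.
Need P(θ < 0.35) = 0.8 under Beta(0.28s, 0.72s). Normal approximation: (q−m)/√(m(1−m)/s) ≈ z_{0.8} = 0.842, so s ≈ 0.28·0.72·(0.842)²/(0.35−0.28)² = 29.1.
At s = 29.1: P(θ<0.35) ≈ 0.805. Adjusting to match 0.8 gives s ≈ 27.76.
So α = 0.28·27.76 ≈ 7.77, β = 0.72·27.76 ≈ 19.98.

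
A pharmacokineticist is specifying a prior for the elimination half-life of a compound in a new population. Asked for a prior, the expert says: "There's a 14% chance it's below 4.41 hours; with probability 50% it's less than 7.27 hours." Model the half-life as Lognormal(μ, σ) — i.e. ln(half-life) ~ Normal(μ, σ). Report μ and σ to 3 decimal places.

If T ~ Lognormal(μ,σ) then ln T ~ Normal(μ,σ), so the p-quantile of ln T is μ + z_p·σ.
ln(4.41) = 1.484 and ln(7.27) = 1.984; z_{0.14} = -1.08, z_{0.5} = 0.
σ = (1.984 − 1.484)/(0 − (-1.08)) = 0.463.
μ = 1.484 − (-1.08)·0.463 = 1.984.

μ ≈ 1.984, σ ≈ 0.463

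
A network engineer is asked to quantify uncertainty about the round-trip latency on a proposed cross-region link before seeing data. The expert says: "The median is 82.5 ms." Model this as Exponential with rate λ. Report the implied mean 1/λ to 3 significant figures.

Exponential median = ln 2 / λ, so λ = ln 2 / 82.5 = 0.0084.
Mean = 1/λ = 119 ms.

mean ≈ 119 ms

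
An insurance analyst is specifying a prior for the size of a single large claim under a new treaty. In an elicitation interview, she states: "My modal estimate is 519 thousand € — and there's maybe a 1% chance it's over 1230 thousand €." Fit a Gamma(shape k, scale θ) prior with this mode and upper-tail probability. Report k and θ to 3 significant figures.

Gamma(k,θ) with k>1 has mode (k−1)θ, so θ = 519/(k−1).
Need P(X < 1230) = 0.99 with θ tied to k this way. Start at k = 2, θ = 519: P(X<1230) ≈ 0.685.
Too low — raise k to concentrate. Iterating converges to k ≈ 7.38.
Then θ = 519/(7.38−1) ≈ 81.4.

k ≈ 7.38, θ ≈ 81.4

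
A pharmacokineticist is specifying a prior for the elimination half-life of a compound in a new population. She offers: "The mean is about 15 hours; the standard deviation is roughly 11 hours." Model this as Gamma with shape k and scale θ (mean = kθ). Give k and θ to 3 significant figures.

k ≈ 1.86, θ ≈ 8.07

For Gamma(k, scale θ): mean = kθ, variance = kθ², so CV = 1/√k.
CV = SD/mean = 11/15 = 0.7333, hence k = 1/CV² = 1.86.
Then θ = mean/k = 15/1.86 = 8.07.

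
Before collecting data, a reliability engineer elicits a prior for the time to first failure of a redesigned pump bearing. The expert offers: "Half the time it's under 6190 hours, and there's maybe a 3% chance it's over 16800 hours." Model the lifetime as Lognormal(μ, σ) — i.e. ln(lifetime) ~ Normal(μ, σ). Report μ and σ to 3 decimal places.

If T ~ Lognormal(μ,σ) then ln T ~ Normal(μ,σ), so the p-quantile of ln T is μ + z_p·σ.
ln(6190) = 8.731 and ln(16800) = 9.729; z_{0.5} = 0, z_{0.97} = 1.881.
σ = (9.729 − 8.731)/(1.881 − (0)) = 0.531.
μ = 8.731 − (0)·0.531 = 8.731.

μ ≈ 8.731, σ ≈ 0.531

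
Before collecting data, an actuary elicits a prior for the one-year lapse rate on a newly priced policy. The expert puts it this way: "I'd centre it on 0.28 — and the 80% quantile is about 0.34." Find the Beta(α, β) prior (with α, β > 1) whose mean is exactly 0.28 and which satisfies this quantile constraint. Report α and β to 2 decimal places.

With mean 0.28 fixed, write α = 0.28s, β = 0.72s where s = α+β.
Need P(θ < 0.34) = 0.8 under Beta(0.28s, 0.72s). Normal approximation: (q−m)/√(m(1−m)/s) ≈ z_{0.8} = 0.842, so s ≈ 0.28·0.72·(0.842)²/(0.34−0.28)² = 39.7.
At s = 39.7: P(θ<0.34) ≈ 0.804. Adjusting to match 0.8 gives s ≈ 38.07.
So α = 0.28·38.07 ≈ 10.66, β = 0.72·38.07 ≈ 27.41.

α ≈ 10.66, β ≈ 27.41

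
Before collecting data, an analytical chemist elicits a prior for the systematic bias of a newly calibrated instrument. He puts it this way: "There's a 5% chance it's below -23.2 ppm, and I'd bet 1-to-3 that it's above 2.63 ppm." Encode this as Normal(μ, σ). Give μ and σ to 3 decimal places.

μ = -4.882, σ = 11.137

The p-quantile of Normal(μ,σ) is μ + z_p·σ, with z_{0.05} = -1.645 and z_{0.75} = 0.6745.
Eliminate σ: μ = (z₂·x₁ − z₁·x₂)/(z₂ − z₁) = (0.6745·-23.2 − (-1.645)·2.63)/2.319 = -4.882.
Then σ = (x₂ − x₁)/(z₂ − z₁) = (2.63 − -23.2)/2.319 = 11.137.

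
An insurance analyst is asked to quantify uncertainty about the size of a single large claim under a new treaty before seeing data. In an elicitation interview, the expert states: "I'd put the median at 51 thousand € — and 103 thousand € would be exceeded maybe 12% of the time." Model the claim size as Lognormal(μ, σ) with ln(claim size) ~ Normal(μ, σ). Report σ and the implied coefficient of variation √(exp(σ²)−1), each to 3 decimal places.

σ ≈ 0.598, CV ≈ 0.656

If T ~ Lognormal(μ,σ) then ln T ~ Normal(μ,σ), so the p-quantile of ln T is μ + z_p·σ.
ln(51) = 3.932 and ln(103) = 4.635; z_{0.5} = 0, z_{0.88} = 1.175.
σ = (4.635 − 3.932)/(1.175 − (0)) = 0.598.
μ = 3.932 − (0)·0.598 = 3.932.
CV = √(exp(σ²)−1) = √(exp(0.3579)−1) = 0.656.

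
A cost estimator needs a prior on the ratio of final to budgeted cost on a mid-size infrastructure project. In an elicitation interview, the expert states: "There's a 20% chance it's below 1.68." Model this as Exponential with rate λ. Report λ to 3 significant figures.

P(T < 1.68) = 1 − e^(−λ·1.68) = 0.2, so λ = −ln(1−0.2)/1.68 = −ln(0.8)/1.68 = 0.133.

λ ≈ 0.133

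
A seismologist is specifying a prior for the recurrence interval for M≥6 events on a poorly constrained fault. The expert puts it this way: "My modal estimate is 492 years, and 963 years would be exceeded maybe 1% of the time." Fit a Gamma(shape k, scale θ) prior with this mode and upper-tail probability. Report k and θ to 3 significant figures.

Gamma(k,θ) with k>1 has mode (k−1)θ, so θ = 492/(k−1).
Need P(X < 963) = 0.99 with θ tied to k this way. Start at k = 2, θ = 492: P(X<963) ≈ 0.582.
Too low — raise k to concentrate. Iterating converges to k ≈ 11.9.
Then θ = 492/(11.9−1) ≈ 45.

k ≈ 11.9, θ ≈ 45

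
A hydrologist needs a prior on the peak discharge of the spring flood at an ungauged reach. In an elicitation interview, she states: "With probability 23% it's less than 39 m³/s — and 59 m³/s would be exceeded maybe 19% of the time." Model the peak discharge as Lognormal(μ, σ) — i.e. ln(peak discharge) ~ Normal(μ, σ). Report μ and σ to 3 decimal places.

If T ~ Lognormal(μ,σ) then ln T ~ Normal(μ,σ), so the p-quantile of ln T is μ + z_p·σ.
ln(39) = 3.664 and ln(59) = 4.078; z_{0.23} = -0.7388, z_{0.81} = 0.8779.
σ = (4.078 − 3.664)/(0.8779 − (-0.7388)) = 0.256.
μ = 3.664 − (-0.7388)·0.256 = 3.853.

μ ≈ 3.853, σ ≈ 0.256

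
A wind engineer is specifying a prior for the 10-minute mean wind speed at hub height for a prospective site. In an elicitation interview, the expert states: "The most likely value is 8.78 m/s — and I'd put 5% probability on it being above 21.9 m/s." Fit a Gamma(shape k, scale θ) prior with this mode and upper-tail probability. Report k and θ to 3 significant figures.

Gamma(k,θ) with k>1 has mode (k−1)θ, so θ = 8.78/(k−1).
Need P(X < 21.9) = 0.95 with θ tied to k this way. Start at k = 2, θ = 8.78: P(X<21.9) ≈ 0.712.
Too low — raise k to concentrate. Iterating converges to k ≈ 4.25.
Then θ = 8.78/(4.25−1) ≈ 2.7.

k ≈ 4.25, θ ≈ 2.7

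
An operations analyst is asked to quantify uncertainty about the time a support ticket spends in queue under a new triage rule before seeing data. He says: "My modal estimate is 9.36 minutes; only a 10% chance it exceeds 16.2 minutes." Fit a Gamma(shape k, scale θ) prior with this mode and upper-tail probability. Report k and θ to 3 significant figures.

k ≈ 7.3, θ ≈ 1.48

Gamma(k,θ) with k>1 has mode (k−1)θ, so θ = 9.36/(k−1).
Need P(X < 16.2) = 0.9 with θ tied to k this way. Start at k = 2, θ = 9.36: P(X<16.2) ≈ 0.516.
Too low — raise k to concentrate. Iterating converges to k ≈ 7.3.
Then θ = 9.36/(7.3−1) ≈ 1.48.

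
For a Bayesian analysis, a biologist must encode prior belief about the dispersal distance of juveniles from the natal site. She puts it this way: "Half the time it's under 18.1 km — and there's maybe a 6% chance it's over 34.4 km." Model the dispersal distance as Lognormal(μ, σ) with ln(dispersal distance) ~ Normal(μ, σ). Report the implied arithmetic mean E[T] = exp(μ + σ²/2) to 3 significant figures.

E[T] ≈ 19.7 km

If T ~ Lognormal(μ,σ) then ln T ~ Normal(μ,σ), so the p-quantile of ln T is μ + z_p·σ.
ln(18.1) = 2.896 and ln(34.4) = 3.538; z_{0.5} = 0, z_{0.94} = 1.555.
σ = (3.538 − 2.896)/(1.555 − (0)) = 0.413.
μ = 2.896 − (0)·0.413 = 2.896.
E[T] = exp(μ + σ²/2) = exp(2.896 + 0.0853) = 19.7 km.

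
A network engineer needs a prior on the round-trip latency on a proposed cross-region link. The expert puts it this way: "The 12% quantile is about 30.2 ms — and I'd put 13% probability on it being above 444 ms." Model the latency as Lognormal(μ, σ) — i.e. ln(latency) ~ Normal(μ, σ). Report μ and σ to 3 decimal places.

If T ~ Lognormal(μ,σ) then ln T ~ Normal(μ,σ), so the p-quantile of ln T is μ + z_p·σ.
ln(30.2) = 3.408 and ln(444) = 6.096; z_{0.12} = -1.175, z_{0.87} = 1.126.
σ = (6.096 − 3.408)/(1.126 − (-1.175)) = 1.168.
μ = 3.408 − (-1.175)·1.168 = 4.780.

μ ≈ 4.780, σ ≈ 1.168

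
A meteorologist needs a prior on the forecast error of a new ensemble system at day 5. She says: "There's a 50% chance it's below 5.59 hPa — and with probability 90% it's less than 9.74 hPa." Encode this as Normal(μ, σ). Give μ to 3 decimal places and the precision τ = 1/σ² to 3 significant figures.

The p-quantile of Normal(μ,σ) is μ + z_p·σ, with z_{0.5} = 0 and z_{0.9} = 1.282.
Eliminate σ: μ = (z₂·x₁ − z₁·x₂)/(z₂ − z₁) = (1.282·5.59 − (0)·9.74)/1.282 = 5.590.
Then σ = (x₂ − x₁)/(z₂ − z₁) = (9.74 − 5.59)/1.282 = 3.238.
Precision τ = 1/σ² = 1/3.238² = 0.0954.

μ = 5.590, τ = 0.0954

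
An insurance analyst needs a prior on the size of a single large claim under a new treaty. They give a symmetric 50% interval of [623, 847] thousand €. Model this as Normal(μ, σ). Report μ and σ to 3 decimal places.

μ = 735.000, σ = 166.051

A symmetric 50% interval runs μ ± z·σ with z = 0.6745.
Half-width = 112, so σ = 112/0.6745 = 166.051.
μ is the interval midpoint, 735.000.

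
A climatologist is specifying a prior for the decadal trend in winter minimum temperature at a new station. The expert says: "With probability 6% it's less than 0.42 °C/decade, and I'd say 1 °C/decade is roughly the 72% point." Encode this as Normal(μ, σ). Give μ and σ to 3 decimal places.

μ = 0.842, σ = 0.271

For Normal(μ,σ), the p-quantile is μ + z_p·σ. Here z_{0.06} = -1.555, z_{0.72} = 0.5828.
So 0.42 = μ − 1.555σ and 1 = μ + 0.5828σ.
Subtracting: σ = (1 − 0.42)/(0.5828 − (-1.555)) = 0.271.
Then μ = 0.42 − (-1.555)·0.271 = 0.842.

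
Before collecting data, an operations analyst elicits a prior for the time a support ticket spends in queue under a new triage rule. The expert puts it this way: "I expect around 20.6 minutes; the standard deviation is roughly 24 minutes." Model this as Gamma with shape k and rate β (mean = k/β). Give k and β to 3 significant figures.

For Gamma(k, rate β): mean = k/β, variance = k/β², so CV = 1/√k.
CV = SD/mean = 24/20.6 = 1.165, hence k = 1/CV² = 0.737.
Then β = k/mean = 0.737/20.6 = 0.0358.

k ≈ 0.737, β ≈ 0.0358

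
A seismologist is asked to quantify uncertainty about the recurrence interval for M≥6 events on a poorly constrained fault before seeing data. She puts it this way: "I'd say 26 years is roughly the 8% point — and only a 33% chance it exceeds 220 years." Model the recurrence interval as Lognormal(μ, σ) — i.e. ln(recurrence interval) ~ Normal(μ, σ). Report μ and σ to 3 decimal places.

If T ~ Lognormal(μ,σ) then ln T ~ Normal(μ,σ), so the p-quantile of ln T is μ + z_p·σ.
ln(26) = 3.258 and ln(220) = 5.394; z_{0.08} = -1.405, z_{0.67} = 0.4399.
σ = (5.394 − 3.258)/(0.4399 − (-1.405)) = 1.157.
μ = 3.258 − (-1.405)·1.157 = 4.884.

μ ≈ 4.884, σ ≈ 1.157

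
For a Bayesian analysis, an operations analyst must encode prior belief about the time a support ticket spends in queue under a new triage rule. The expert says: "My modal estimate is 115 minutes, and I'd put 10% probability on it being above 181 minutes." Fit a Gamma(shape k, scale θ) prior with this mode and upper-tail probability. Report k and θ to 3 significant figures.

k ≈ 10.1, θ ≈ 12.6

Gamma(k,θ) with k>1 has mode (k−1)θ, so θ = 115/(k−1).
Need P(X < 181) = 0.9 with θ tied to k this way. Start at k = 2, θ = 115: P(X<181) ≈ 0.467.
Too low — raise k to concentrate. Iterating converges to k ≈ 10.1.
Then θ = 115/(10.1−1) ≈ 12.6.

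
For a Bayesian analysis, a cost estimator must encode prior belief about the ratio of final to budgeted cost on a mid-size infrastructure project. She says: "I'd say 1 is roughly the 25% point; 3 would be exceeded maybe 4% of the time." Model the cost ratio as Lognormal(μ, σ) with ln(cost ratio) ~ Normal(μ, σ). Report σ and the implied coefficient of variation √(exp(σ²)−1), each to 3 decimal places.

If T ~ Lognormal(μ,σ) then ln T ~ Normal(μ,σ), so the p-quantile of ln T is μ + z_p·σ.
ln(1) = 0 and ln(3) = 1.099; z_{0.25} = -0.6745, z_{0.96} = 1.751.
σ = (1.099 − 0)/(1.751 − (-0.6745)) = 0.453.
μ = 0 − (-0.6745)·0.453 = 0.306.
CV = √(exp(σ²)−1) = √(exp(0.2052)−1) = 0.477.

σ ≈ 0.453, CV ≈ 0.477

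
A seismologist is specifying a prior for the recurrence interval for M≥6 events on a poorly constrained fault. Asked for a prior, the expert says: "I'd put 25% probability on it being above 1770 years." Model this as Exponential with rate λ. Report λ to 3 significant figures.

P(T > 1770.0) = e^(−λ·1770.0) = 0.25, so λ = −ln(0.25)/1770.0 = 0.000783.

λ ≈ 0.000783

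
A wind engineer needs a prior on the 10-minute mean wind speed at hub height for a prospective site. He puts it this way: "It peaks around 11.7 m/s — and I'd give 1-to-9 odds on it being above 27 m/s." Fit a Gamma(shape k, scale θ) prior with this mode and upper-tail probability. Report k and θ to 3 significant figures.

k ≈ 3.75, θ ≈ 4.25

Gamma(k,θ) with k>1 has mode (k−1)θ, so θ = 11.7/(k−1).
Need P(X < 27) = 0.9 with θ tied to k this way. Start at k = 2, θ = 11.7: P(X<27) ≈ 0.671.
Too low — raise k to concentrate. Iterating converges to k ≈ 3.75.
Then θ = 11.7/(3.75−1) ≈ 4.25.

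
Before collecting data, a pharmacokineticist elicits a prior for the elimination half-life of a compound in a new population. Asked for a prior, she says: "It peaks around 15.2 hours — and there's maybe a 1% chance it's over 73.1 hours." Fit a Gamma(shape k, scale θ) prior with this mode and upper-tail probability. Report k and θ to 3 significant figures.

k ≈ 2.61, θ ≈ 9.45

Gamma(k,θ) with k>1 has mode (k−1)θ, so θ = 15.2/(k−1).
Need P(X < 73.1) = 0.99 with θ tied to k this way. Start at k = 2, θ = 15.2: P(X<73.1) ≈ 0.953.
Too low — raise k to concentrate. Iterating converges to k ≈ 2.61.
Then θ = 15.2/(2.61−1) ≈ 9.45.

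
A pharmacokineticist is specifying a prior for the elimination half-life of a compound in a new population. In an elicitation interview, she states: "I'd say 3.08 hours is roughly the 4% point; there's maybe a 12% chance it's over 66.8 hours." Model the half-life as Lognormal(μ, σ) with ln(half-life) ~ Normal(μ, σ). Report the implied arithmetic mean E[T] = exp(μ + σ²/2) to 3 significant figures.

If T ~ Lognormal(μ,σ) then ln T ~ Normal(μ,σ), so the p-quantile of ln T is μ + z_p·σ.
ln(3.08) = 1.125 and ln(66.8) = 4.202; z_{0.04} = -1.751, z_{0.88} = 1.175.
σ = (4.202 − 1.125)/(1.175 − (-1.751)) = 1.052.
μ = 1.125 − (-1.751)·1.052 = 2.966.
E[T] = exp(μ + σ²/2) = exp(2.966 + 0.5530) = 33.8 hours.

E[T] ≈ 33.8 hours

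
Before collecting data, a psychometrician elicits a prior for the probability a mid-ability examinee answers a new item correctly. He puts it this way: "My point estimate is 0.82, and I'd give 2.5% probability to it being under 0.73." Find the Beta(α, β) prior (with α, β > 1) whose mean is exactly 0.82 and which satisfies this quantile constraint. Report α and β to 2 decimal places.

α ≈ 66.64, β ≈ 14.63

With mean 0.82 fixed, write α = 0.82s, β = 0.18s where s = α+β.
Need P(θ < 0.73) = 0.025 under Beta(0.82s, 0.18s). Normal approximation: (q−m)/√(m(1−m)/s) ≈ z_{0.025} = -1.96, so s ≈ 0.82·0.18·(-1.96)²/(0.73−0.82)² = 70.0.
At s = 70.0: P(θ<0.73) ≈ 0.034. Adjusting to match 0.025 gives s ≈ 81.27.
So α = 0.82·81.27 ≈ 66.64, β = 0.18·81.27 ≈ 14.63.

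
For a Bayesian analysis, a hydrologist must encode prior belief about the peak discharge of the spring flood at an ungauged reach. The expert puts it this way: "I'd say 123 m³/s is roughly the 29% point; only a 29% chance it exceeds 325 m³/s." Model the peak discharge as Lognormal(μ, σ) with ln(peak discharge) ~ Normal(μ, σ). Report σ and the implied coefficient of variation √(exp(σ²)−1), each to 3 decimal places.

σ ≈ 0.878, CV ≈ 1.078

If T ~ Lognormal(μ,σ) then ln T ~ Normal(μ,σ), so the p-quantile of ln T is μ + z_p·σ.
ln(123) = 4.812 and ln(325) = 5.784; z_{0.29} = -0.5534, z_{0.71} = 0.5534.
σ = (5.784 − 4.812)/(0.5534 − (-0.5534)) = 0.878.
μ = 4.812 − (-0.5534)·0.878 = 5.298.
CV = √(exp(σ²)−1) = √(exp(0.7707)−1) = 1.078.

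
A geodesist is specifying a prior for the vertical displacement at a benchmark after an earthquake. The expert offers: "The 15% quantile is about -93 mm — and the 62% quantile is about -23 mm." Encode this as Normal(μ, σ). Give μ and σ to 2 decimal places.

For Normal(μ,σ), the p-quantile is μ + z_p·σ. Here z_{0.15} = -1.036, z_{0.62} = 0.3055.
So -93 = μ − 1.036σ and -23 = μ + 0.3055σ.
Subtracting: σ = (-23 − -93)/(0.3055 − (-1.036)) = 52.16.
Then μ = -93 − (-1.036)·52.16 = -38.94.

μ = -38.94, σ = 52.16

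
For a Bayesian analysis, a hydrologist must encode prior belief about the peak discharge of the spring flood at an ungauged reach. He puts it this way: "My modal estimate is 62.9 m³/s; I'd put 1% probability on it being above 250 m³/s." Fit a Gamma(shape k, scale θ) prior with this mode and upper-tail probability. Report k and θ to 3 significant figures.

k ≈ 3.2, θ ≈ 28.6

Gamma(k,θ) with k>1 has mode (k−1)θ, so θ = 62.9/(k−1).
Need P(X < 250) = 0.99 with θ tied to k this way. Start at k = 2, θ = 62.9: P(X<250) ≈ 0.907.
Too low — raise k to concentrate. Iterating converges to k ≈ 3.2.
Then θ = 62.9/(3.2−1) ≈ 28.6.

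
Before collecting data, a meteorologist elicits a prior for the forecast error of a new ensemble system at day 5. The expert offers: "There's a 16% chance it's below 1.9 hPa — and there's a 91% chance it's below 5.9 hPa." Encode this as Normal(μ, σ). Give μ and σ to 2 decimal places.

The p-quantile of Normal(μ,σ) is μ + z_p·σ, with z_{0.16} = -0.9945 and z_{0.91} = 1.341.
Eliminate σ: μ = (z₂·x₁ − z₁·x₂)/(z₂ − z₁) = (1.341·1.9 − (-0.9945)·5.9)/2.335 = 3.60.
Then σ = (x₂ − x₁)/(z₂ − z₁) = (5.9 − 1.9)/2.335 = 1.71.

μ = 3.60, σ = 1.71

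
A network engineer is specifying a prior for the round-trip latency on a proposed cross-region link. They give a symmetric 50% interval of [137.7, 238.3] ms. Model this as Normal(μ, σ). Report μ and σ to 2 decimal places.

μ = 188.00, σ = 74.57

A symmetric 50% interval runs μ ± z·σ with z = 0.6745.
Half-width = 50.3, so σ = 50.3/0.6745 = 74.57.
μ is the interval midpoint, 188.00.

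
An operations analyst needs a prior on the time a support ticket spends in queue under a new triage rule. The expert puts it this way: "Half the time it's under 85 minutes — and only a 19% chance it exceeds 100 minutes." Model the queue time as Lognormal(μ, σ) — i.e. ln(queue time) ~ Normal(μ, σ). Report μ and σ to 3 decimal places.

If T ~ Lognormal(μ,σ) then ln T ~ Normal(μ,σ), so the p-quantile of ln T is μ + z_p·σ.
ln(85) = 4.443 and ln(100) = 4.605; z_{0.5} = 0, z_{0.81} = 0.8779.
σ = (4.605 − 4.443)/(0.8779 − (0)) = 0.185.
μ = 4.443 − (0)·0.185 = 4.443.

μ ≈ 4.443, σ ≈ 0.185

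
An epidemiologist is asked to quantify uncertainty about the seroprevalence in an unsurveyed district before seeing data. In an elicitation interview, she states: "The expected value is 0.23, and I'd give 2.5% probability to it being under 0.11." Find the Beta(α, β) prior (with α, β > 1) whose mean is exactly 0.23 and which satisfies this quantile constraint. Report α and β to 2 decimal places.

α ≈ 8.29, β ≈ 27.77

With mean 0.23 fixed, write α = 0.23s, β = 0.77s where s = α+β.
Need P(θ < 0.11) = 0.025 under Beta(0.23s, 0.77s). Normal approximation: (q−m)/√(m(1−m)/s) ≈ z_{0.025} = -1.96, so s ≈ 0.23·0.77·(-1.96)²/(0.11−0.23)² = 47.2.
At s = 47.2: P(θ<0.11) ≈ 0.012. Adjusting to match 0.025 gives s ≈ 36.06.
So α = 0.23·36.06 ≈ 8.29, β = 0.77·36.06 ≈ 27.77.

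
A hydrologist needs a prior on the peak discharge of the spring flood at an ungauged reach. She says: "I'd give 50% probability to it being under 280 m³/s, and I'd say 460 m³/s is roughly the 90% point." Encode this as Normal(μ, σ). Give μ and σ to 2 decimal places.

μ = 280.00, σ = 140.45

For Normal(μ,σ), the p-quantile is μ + z_p·σ. Here z_{0.5} = 0, z_{0.9} = 1.282.
So 280 = μ + 0σ and 460 = μ + 1.282σ.
Subtracting: σ = (460 − 280)/(1.282 − (0)) = 140.45.
Then μ = 280 − (0)·140.45 = 280.00.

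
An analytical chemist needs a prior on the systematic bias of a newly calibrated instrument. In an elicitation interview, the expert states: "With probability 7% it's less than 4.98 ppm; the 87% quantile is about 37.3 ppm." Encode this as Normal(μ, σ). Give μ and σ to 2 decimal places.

The p-quantile of Normal(μ,σ) is μ + z_p·σ, with z_{0.07} = -1.476 and z_{0.87} = 1.126.
Eliminate σ: μ = (z₂·x₁ − z₁·x₂)/(z₂ − z₁) = (1.126·4.98 − (-1.476)·37.3)/2.602 = 23.31.
Then σ = (x₂ − x₁)/(z₂ − z₁) = (37.3 − 4.98)/2.602 = 12.42.

μ = 23.31, σ = 12.42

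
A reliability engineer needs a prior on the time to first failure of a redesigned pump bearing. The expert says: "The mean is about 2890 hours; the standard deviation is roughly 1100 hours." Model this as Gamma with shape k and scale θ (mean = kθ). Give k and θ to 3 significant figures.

k ≈ 6.9, θ ≈ 419

For Gamma(k, scale θ): mean = kθ, variance = kθ², so CV = 1/√k.
CV = SD/mean = 1100/2890 = 0.3806, hence k = 1/CV² = 6.9.
Then θ = mean/k = 2890/6.9 = 419.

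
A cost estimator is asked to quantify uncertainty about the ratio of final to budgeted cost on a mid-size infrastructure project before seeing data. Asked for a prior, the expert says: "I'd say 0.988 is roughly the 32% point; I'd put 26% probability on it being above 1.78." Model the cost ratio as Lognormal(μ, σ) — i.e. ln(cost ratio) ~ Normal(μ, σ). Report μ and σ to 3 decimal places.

μ ≈ 0.236, σ ≈ 0.530

If T ~ Lognormal(μ,σ) then ln T ~ Normal(μ,σ), so the p-quantile of ln T is μ + z_p·σ.
ln(0.988) = -0.01207 and ln(1.78) = 0.5766; z_{0.32} = -0.4677, z_{0.74} = 0.6433.
σ = (0.5766 − -0.01207)/(0.6433 − (-0.4677)) = 0.530.
μ = -0.01207 − (-0.4677)·0.530 = 0.236.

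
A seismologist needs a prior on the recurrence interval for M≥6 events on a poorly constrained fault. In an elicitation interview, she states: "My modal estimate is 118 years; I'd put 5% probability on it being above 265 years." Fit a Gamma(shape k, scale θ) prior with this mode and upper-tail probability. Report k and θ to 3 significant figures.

k ≈ 5.2, θ ≈ 28.1

Gamma(k,θ) with k>1 has mode (k−1)θ, so θ = 118/(k−1).
Need P(X < 265) = 0.95 with θ tied to k this way. Start at k = 2, θ = 118: P(X<265) ≈ 0.656.
Too low — raise k to concentrate. Iterating converges to k ≈ 5.2.
Then θ = 118/(5.2−1) ≈ 28.1.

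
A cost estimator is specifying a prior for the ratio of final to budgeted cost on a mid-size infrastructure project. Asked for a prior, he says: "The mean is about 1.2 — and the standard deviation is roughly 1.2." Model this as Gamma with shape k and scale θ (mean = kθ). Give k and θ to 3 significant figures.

For Gamma(k, scale θ): mean = kθ, variance = kθ², so CV = 1/√k.
CV = SD/mean = 1.2/1.2 = 1, hence k = 1/CV² = 1.
Then θ = mean/k = 1.2/1 = 1.2.

k ≈ 1, θ ≈ 1.2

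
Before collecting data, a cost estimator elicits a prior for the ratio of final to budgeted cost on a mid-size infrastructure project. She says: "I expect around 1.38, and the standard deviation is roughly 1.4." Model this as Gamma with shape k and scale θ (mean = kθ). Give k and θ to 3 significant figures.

For Gamma(k, scale θ): mean = kθ, variance = kθ², so CV = 1/√k.
CV = SD/mean = 1.4/1.38 = 1.014, hence k = 1/CV² = 0.972.
Then θ = mean/k = 1.38/0.972 = 1.42.

k ≈ 0.972, θ ≈ 1.42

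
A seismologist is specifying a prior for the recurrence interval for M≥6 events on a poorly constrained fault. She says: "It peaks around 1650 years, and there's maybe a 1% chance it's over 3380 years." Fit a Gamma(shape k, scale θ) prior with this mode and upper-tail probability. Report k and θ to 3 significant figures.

k ≈ 10.5, θ ≈ 174

Gamma(k,θ) with k>1 has mode (k−1)θ, so θ = 1650/(k−1).
Need P(X < 3380) = 0.99 with θ tied to k this way. Start at k = 2, θ = 1650: P(X<3380) ≈ 0.607.
Too low — raise k to concentrate. Iterating converges to k ≈ 10.5.
Then θ = 1650/(10.5−1) ≈ 174.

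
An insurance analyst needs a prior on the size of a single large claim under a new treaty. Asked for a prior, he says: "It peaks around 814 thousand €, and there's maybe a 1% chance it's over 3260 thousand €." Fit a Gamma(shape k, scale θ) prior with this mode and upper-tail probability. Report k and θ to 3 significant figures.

Gamma(k,θ) with k>1 has mode (k−1)θ, so θ = 814/(k−1).
Need P(X < 3260) = 0.99 with θ tied to k this way. Start at k = 2, θ = 814: P(X<3260) ≈ 0.909.
Too low — raise k to concentrate. Iterating converges to k ≈ 3.17.
Then θ = 814/(3.17−1) ≈ 375.

k ≈ 3.17, θ ≈ 375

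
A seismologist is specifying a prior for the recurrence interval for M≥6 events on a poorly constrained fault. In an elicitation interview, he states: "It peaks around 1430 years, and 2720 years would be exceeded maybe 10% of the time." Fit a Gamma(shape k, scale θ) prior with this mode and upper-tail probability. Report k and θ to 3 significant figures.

k ≈ 5.63, θ ≈ 309

Gamma(k,θ) with k>1 has mode (k−1)θ, so θ = 1430/(k−1).
Need P(X < 2720) = 0.9 with θ tied to k this way. Start at k = 2, θ = 1430: P(X<2720) ≈ 0.567.
Too low — raise k to concentrate. Iterating converges to k ≈ 5.63.
Then θ = 1430/(5.63−1) ≈ 309.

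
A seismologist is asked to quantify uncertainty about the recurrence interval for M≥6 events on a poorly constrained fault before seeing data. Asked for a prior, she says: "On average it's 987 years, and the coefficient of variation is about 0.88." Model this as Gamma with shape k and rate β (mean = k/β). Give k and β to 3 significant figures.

For Gamma(k, rate β): mean = k/β, variance = k/β², so CV = 1/√k.
CV = 0.88, hence k = 1/CV² = 1.29.
Then β = k/mean = 1.29/987 = 0.00131.

k ≈ 1.29, β ≈ 0.00131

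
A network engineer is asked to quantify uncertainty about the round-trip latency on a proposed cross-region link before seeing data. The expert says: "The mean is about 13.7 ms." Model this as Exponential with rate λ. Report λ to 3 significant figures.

λ ≈ 0.073

Exponential mean = 1/λ, so λ = 1/13.7 = 0.073.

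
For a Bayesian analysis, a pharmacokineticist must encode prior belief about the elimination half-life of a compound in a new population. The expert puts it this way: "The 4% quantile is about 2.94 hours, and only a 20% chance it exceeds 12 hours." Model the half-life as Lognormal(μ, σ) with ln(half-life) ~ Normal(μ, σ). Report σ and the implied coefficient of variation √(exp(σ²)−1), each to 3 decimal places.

If T ~ Lognormal(μ,σ) then ln T ~ Normal(μ,σ), so the p-quantile of ln T is μ + z_p·σ.
ln(2.94) = 1.078 and ln(12) = 2.485; z_{0.04} = -1.751, z_{0.8} = 0.8416.
σ = (2.485 − 1.078)/(0.8416 − (-1.751)) = 0.543.
μ = 1.078 − (-1.751)·0.543 = 2.028.
CV = √(exp(σ²)−1) = √(exp(0.2944)−1) = 0.585.

σ ≈ 0.543, CV ≈ 0.585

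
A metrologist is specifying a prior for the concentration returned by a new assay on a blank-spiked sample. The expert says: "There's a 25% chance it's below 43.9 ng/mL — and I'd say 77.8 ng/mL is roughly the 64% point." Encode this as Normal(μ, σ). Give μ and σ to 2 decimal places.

μ = 66.04, σ = 32.82

The p-quantile of Normal(μ,σ) is μ + z_p·σ, with z_{0.25} = -0.6745 and z_{0.64} = 0.3585.
Eliminate σ: μ = (z₂·x₁ − z₁·x₂)/(z₂ − z₁) = (0.3585·43.9 − (-0.6745)·77.8)/1.033 = 66.04.
Then σ = (x₂ − x₁)/(z₂ − z₁) = (77.8 − 43.9)/1.033 = 32.82.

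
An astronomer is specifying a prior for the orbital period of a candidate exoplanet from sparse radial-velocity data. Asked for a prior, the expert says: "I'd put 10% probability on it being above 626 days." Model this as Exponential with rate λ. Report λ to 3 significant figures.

λ ≈ 0.00368

P(T > 626.0) = e^(−λ·626.0) = 0.1, so λ = −ln(0.1)/626.0 = 0.00368.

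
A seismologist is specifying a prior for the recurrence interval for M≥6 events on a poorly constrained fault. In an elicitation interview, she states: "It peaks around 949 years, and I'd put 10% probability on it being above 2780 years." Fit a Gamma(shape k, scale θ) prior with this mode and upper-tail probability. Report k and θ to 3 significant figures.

k ≈ 2.65, θ ≈ 576

Gamma(k,θ) with k>1 has mode (k−1)θ, so θ = 949/(k−1).
Need P(X < 2780) = 0.9 with θ tied to k this way. Start at k = 2, θ = 949: P(X<2780) ≈ 0.790.
Too low — raise k to concentrate. Iterating converges to k ≈ 2.65.
Then θ = 949/(2.65−1) ≈ 576.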